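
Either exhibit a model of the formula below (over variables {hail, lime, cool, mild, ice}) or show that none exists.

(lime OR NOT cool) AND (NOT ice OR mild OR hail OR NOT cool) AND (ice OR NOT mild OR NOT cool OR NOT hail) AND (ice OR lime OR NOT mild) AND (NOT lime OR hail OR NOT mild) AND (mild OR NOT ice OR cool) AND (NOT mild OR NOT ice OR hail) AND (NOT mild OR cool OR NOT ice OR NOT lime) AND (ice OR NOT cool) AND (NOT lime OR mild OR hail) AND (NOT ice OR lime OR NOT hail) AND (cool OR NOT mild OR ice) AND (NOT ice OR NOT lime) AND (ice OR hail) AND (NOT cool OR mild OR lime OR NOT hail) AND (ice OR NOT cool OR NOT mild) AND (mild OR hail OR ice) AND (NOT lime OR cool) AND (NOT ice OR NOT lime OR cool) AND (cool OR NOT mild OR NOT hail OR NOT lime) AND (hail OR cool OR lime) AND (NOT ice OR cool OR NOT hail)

hail: true,  lime: false,  cool: false,  mild: false,  ice: false

Branch on lime: set lime = false.
From the singleton clause (NOT cool), cool = false.
From the singleton clause (hail), hail = true.
From the singleton clause (NOT ice), ice = false.
From the singleton clause (NOT mild), mild = false.
Every clause now holds.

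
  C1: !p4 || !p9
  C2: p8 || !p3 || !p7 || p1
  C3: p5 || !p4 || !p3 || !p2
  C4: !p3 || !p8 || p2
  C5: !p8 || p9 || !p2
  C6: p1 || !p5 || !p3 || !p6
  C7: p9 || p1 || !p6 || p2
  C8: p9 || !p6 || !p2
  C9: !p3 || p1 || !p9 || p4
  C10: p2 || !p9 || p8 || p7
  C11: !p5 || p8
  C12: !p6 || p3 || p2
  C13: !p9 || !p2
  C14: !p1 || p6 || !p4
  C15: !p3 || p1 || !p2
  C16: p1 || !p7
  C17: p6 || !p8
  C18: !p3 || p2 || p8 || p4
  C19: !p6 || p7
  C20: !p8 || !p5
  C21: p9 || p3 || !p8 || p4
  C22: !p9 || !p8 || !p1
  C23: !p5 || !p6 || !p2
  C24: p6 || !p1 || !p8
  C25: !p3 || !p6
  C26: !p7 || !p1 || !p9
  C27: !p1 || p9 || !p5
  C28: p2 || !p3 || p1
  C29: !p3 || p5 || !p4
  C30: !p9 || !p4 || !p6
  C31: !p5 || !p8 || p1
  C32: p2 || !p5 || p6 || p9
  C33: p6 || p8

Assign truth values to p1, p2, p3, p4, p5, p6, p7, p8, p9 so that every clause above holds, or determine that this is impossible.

UNSATISFIABLE

Case p4 = false:
Case p5 = false:
Case p9 = false:
Case p8 = false:
Unit clause (p6) forces p6 = true.
Unit clause (!p2) forces p2 = false.
Unit clause (p1) forces p1 = true.
Unit clause (p3) forces p3 = true.
But (!p3) is also a unit clause — contradiction.
Backtrack on p8: now try p8 = true.
Unit clause (!p2) forces p2 = false.
Unit clause (!p3) forces p3 = false.
But (p3) is also a unit clause — contradiction.
Either choice for p8 ends in contradiction.
Backtrack on p9: now try p9 = true.
Unit clause (!p2) forces p2 = false.
Case p3 = false:
Unit clause (!p6) forces p6 = false.
Unit clause (!p8) forces p8 = false.
But (p8) is also a unit clause — contradiction.
Backtrack on p3: now try p3 = true.
Unit clause (!p8) forces p8 = false.
But (p8) is also a unit clause — contradiction.
Either choice for p3 ends in contradiction.
Either choice for p9 ends in contradiction.
Backtrack on p5: now try p5 = true.
Unit clause (p8) forces p8 = true.
But (!p8) is also a unit clause — contradiction.
Either choice for p5 ends in contradiction.
Backtrack on p4: now try p4 = true.
Unit clause (!p9) forces p9 = false.
Case p8 = false:
Unit clause (!p5) forces p5 = false.
Unit clause (!p3) forces p3 = false.
Unit clause (p6) forces p6 = true.
Unit clause (!p2) forces p2 = false.
But (p2) is also a unit clause — contradiction.
Backtrack on p8: now try p8 = true.
Unit clause (!p2) forces p2 = false.
Unit clause (!p3) forces p3 = false.
Unit clause (!p6) forces p6 = false.
But (p6) is also a unit clause — contradiction.
Either choice for p8 ends in contradiction.
Either choice for p4 ends in contradiction.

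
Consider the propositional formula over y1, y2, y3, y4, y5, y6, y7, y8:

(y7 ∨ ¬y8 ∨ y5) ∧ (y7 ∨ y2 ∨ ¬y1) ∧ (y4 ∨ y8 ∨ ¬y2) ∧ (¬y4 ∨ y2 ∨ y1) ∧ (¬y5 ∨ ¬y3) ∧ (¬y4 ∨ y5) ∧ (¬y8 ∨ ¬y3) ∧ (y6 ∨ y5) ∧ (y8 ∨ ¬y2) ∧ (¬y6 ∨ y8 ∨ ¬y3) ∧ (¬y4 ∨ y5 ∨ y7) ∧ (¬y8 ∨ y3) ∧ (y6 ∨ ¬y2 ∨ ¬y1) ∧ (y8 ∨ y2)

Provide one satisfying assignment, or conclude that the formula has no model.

Case y5 = False:
The clause (¬y4) is unit, so y4 = False.
The clause (y6) is unit, so y6 = True.
Case y7 = True:
Case y8 = True:
The clause (¬y3) is unit, so y3 = False.
Now (y3) is unsatisfied and unit — conflict.
That branch fails; take y8 = False instead.
The clause (¬y2) is unit, so y2 = False.
Now (y2) is unsatisfied and unit — conflict.
Either choice for y8 ends in contradiction.
That branch fails; take y7 = False instead.
The clause (¬y8) is unit, so y8 = False.
The clause (¬y2) is unit, so y2 = False.
Now (y2) is unsatisfied and unit — conflict.
Either choice for y7 ends in contradiction.
That branch fails; take y5 = True instead.
The clause (¬y3) is unit, so y3 = False.
The clause (¬y8) is unit, so y8 = False.
The clause (¬y2) is unit, so y2 = False.
Now (y2) is unsatisfied and unit — conflict.
Either choice for y5 ends in contradiction.

UNSATISFIABLE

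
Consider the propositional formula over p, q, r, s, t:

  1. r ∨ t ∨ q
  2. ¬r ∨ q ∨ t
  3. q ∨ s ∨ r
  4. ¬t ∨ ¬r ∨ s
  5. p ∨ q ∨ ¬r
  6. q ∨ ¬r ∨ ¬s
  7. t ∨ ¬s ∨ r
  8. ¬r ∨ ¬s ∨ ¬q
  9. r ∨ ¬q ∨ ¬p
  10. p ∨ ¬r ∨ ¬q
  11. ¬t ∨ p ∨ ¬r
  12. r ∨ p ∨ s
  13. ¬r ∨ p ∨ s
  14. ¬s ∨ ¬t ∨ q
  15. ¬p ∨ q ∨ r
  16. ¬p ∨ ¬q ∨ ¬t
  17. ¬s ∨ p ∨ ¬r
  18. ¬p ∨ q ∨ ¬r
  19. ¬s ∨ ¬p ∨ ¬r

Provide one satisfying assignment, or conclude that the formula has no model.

Branch on r: set r = True.
Branch on q: set q = True.
The clause (¬s) is unit, so s = False.
The clause (¬t) is unit, so t = False.
The clause (p) is unit, so p = True.
Every clause now holds.

p ↦ True, q ↦ True, r ↦ True, s ↦ False, t ↦ False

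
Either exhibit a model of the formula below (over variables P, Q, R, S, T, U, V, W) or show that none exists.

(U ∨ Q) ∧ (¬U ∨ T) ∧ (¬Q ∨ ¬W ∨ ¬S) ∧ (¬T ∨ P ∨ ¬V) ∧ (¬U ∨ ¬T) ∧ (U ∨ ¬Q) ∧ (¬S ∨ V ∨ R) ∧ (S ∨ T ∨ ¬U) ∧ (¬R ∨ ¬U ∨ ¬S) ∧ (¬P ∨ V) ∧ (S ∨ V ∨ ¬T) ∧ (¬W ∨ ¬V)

Suppose U = True.
The clause (T) is unit, so T = True.
Now (¬T) is unsatisfied and unit — conflict.
So U must be the other value — set U = False.
The clause (Q) is unit, so Q = True.
Now (¬Q) is unsatisfied and unit — conflict.
Either choice for U ends in contradiction.

UNSATISFIABLE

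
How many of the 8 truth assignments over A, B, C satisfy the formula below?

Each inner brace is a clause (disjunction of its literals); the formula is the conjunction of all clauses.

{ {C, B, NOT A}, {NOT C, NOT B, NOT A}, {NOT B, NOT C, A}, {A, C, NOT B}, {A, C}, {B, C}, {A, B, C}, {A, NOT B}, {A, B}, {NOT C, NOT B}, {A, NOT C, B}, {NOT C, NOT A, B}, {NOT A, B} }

There are 2^3 = 8 truth assignments over (A, B, C).
Check each against the 13 clauses (columns in the order A, B, C):
  F F F  ✗ fails (A OR C)
  F F T  ✗ fails (A OR B)
  F T F  ✗ fails (A OR C OR NOT B)
  F T T  ✗ fails (NOT B OR NOT C OR A)
  T F F  ✗ fails (C OR B OR NOT A)
  T F T  ✗ fails (NOT C OR NOT A OR B)
  T T F  ✓ satisfies all
  T T T  ✗ fails (NOT C OR NOT B OR NOT A)
1 of the 8 rows is a model.

1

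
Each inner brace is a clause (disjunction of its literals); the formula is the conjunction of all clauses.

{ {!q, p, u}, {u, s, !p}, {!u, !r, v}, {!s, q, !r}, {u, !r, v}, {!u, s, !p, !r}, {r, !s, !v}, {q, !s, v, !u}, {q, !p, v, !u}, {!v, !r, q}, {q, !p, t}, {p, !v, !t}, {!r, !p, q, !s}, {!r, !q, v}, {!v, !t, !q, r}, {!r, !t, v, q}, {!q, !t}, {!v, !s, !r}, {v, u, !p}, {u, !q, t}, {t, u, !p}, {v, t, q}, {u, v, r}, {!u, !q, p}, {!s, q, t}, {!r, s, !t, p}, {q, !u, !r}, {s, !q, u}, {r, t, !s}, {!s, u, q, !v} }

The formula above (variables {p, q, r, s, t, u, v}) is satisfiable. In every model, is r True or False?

Suppose r = true.
Case u = false:
From the singleton clause (v), v = true.
From the singleton clause (q), q = true.
From the singleton clause (p), p = true.
From the singleton clause (s), s = true.
That conflicts with the unit clause (!s).
Undo u and try u = true.
From the singleton clause (v), v = true.
From the singleton clause (q), q = true.
From the singleton clause (!t), t = false.
From the singleton clause (!s), s = false.
From the singleton clause (!p), p = false.
That conflicts with the unit clause (p).
Both values of u lead to a conflict.
So every satisfying assignment has r = False.

False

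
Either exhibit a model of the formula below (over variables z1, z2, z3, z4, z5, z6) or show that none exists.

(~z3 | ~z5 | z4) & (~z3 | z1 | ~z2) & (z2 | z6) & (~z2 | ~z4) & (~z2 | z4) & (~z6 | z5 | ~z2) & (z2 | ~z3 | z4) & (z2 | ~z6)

UNSATISFIABLE

Try z2 = 1.
From the singleton clause (~z4), z4 = 0.
That conflicts with the unit clause (z4).
So z2 must be the other value — set z2 = 0.
From the singleton clause (z6), z6 = 1.
That conflicts with the unit clause (~z6).
Both values of z2 lead to a conflict.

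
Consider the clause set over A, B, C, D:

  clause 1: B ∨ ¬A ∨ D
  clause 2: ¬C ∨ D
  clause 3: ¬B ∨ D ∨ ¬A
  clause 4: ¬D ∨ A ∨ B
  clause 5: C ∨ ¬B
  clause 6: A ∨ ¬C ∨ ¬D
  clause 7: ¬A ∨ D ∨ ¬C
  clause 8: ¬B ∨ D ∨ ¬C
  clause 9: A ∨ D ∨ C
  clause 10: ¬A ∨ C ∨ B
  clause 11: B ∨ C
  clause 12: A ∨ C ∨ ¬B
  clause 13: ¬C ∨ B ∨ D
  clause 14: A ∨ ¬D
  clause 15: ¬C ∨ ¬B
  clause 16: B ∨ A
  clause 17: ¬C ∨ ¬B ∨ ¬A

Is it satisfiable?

Yes, satisfiable

Branch on C: set C = True.
(D) alone gives D = True.
(A) alone gives A = True.
(¬B) alone gives B = False.
This assignment satisfies each clause.
A satisfying assignment: A=True; B=False; C=True; D=True.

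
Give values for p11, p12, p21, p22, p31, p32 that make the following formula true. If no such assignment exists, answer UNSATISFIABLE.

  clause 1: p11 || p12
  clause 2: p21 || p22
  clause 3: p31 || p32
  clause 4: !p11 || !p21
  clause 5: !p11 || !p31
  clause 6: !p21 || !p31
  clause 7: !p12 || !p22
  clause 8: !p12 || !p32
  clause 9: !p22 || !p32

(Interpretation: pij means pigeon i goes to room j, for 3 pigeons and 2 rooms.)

Case p11 = true:
Unit clause (!p21) forces p21 = false.
Unit clause (p22) forces p22 = true.
Unit clause (!p31) forces p31 = false.
Unit clause (p32) forces p32 = true.
That conflicts with the unit clause (!p32).
That branch fails; take p11 = false instead.
Unit clause (p12) forces p12 = true.
Unit clause (!p22) forces p22 = false.
Unit clause (p21) forces p21 = true.
Unit clause (!p31) forces p31 = false.
Unit clause (p32) forces p32 = true.
That conflicts with the unit clause (!p32).
Either choice for p11 ends in contradiction.

UNSATISFIABLE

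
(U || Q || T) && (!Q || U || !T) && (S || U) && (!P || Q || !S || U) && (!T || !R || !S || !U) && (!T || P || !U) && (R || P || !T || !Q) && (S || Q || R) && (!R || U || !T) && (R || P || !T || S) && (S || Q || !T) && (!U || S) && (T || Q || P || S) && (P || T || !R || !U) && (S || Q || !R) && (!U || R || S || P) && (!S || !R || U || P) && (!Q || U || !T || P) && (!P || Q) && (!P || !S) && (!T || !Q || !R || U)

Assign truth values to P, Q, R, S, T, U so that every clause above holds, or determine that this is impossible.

P=false,  Q=true,  R=false,  S=true,  T=false,  U=true

Try S = true.
From the singleton clause (!P), P = false.
Try T = false.
Try U = true.
From the singleton clause (!R), R = false.
All clauses hold; Q can take either value.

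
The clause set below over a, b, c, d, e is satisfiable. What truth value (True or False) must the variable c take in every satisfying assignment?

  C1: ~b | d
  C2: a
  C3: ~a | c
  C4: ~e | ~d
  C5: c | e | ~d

Suppose c = 0.
Unit clause (a) forces a = 1.
That conflicts with the unit clause (~a).
So every satisfying assignment has c = True.

True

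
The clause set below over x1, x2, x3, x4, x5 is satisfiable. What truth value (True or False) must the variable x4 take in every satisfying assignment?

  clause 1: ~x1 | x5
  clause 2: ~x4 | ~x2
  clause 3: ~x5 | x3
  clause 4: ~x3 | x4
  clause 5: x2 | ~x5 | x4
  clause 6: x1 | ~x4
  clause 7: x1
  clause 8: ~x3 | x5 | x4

True

Suppose x4 = 0.
Unit clause (~x3) forces x3 = 0.
Unit clause (~x5) forces x5 = 0.
Unit clause (~x1) forces x1 = 0.
But (x1) is also a unit clause — contradiction.
So every satisfying assignment has x4 = True.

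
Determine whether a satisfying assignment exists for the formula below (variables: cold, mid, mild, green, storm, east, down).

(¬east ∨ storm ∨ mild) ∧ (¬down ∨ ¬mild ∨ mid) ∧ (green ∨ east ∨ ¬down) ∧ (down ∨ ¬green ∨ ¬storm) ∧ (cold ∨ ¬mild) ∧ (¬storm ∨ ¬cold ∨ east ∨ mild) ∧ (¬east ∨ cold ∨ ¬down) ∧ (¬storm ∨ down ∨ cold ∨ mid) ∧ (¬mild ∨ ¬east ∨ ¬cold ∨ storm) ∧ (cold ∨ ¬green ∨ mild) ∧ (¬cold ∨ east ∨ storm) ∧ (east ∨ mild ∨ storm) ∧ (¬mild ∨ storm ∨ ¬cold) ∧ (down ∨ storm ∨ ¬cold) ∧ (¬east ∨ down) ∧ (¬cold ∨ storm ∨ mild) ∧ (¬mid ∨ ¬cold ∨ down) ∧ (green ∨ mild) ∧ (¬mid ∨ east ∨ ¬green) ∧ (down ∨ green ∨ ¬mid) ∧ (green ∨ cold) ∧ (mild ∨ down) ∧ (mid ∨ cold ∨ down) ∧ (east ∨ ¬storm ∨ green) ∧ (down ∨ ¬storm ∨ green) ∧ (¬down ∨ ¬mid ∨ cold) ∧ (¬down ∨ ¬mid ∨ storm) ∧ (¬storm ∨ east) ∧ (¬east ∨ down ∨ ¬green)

Case cold = True:
Case east = True:
From the singleton clause (down), down = True.
Case storm = True:
Case mild = False:
From the singleton clause (green), green = True.
Every clause is now satisfied; mid is unconstrained.
A satisfying assignment: cold ↦ True; mid ↦ True; mild ↦ False; green ↦ True; storm ↦ True; east ↦ True; down ↦ True.

Yes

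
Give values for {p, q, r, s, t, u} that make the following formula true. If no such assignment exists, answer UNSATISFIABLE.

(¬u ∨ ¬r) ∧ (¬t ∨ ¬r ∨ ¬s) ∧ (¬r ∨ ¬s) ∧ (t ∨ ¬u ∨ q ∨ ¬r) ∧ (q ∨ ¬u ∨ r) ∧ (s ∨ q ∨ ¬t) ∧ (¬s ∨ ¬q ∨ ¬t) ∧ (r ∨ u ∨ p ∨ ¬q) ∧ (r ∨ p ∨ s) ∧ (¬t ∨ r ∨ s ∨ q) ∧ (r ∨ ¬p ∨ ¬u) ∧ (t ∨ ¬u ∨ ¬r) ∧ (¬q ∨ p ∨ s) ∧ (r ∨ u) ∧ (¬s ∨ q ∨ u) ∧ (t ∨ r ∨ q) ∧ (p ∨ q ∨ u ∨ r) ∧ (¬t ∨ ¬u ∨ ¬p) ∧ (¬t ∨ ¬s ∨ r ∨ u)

Branch on u: set u = True.
The clause (¬r) is unit, so r = False.
The clause (q) is unit, so q = True.
The clause (¬p) is unit, so p = False.
The clause (s) is unit, so s = True.
The clause (¬t) is unit, so t = False.
All clauses are satisfied.

p ↦ False; q ↦ True; r ↦ False; s ↦ True; t ↦ False; u ↦ True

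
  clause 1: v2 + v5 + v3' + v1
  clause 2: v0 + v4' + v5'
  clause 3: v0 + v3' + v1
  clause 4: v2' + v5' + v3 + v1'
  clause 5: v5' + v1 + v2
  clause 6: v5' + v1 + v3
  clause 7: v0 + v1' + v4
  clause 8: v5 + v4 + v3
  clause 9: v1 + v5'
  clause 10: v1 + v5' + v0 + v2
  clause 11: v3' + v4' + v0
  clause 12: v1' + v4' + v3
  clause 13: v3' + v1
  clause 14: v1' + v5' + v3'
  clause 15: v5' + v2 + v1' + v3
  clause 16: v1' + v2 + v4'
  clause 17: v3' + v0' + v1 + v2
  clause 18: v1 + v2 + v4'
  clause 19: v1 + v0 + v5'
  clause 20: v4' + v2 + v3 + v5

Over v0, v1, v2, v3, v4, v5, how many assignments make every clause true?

There are 2^6 = 64 truth assignments over (v0, v1, v2, v3, v4, v5).
Split on v4. With v4 = 1, the clauses containing v4 are satisfied and v4' drops from the rest; 3 of the 2^5 = 32 assignments to the other variables satisfy what remains.
With v4 = 0, by the same count on the reduced clause set, 2 assignments work.
(One model: v0=F, v1=F, v2=T, v3=F, v4=T, v5=F.)
Total: 3 + 2 = 5.

5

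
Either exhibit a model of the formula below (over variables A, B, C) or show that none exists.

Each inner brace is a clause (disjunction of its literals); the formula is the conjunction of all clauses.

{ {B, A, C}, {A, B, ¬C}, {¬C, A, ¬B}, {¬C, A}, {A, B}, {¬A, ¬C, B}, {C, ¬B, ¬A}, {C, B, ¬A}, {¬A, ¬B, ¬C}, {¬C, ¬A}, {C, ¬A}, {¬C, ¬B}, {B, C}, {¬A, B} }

Try C = False.
Unit clause (¬A) forces A = False.
Unit clause (B) forces B = True.
Every clause now holds.

A ↦ False, B ↦ True, C ↦ False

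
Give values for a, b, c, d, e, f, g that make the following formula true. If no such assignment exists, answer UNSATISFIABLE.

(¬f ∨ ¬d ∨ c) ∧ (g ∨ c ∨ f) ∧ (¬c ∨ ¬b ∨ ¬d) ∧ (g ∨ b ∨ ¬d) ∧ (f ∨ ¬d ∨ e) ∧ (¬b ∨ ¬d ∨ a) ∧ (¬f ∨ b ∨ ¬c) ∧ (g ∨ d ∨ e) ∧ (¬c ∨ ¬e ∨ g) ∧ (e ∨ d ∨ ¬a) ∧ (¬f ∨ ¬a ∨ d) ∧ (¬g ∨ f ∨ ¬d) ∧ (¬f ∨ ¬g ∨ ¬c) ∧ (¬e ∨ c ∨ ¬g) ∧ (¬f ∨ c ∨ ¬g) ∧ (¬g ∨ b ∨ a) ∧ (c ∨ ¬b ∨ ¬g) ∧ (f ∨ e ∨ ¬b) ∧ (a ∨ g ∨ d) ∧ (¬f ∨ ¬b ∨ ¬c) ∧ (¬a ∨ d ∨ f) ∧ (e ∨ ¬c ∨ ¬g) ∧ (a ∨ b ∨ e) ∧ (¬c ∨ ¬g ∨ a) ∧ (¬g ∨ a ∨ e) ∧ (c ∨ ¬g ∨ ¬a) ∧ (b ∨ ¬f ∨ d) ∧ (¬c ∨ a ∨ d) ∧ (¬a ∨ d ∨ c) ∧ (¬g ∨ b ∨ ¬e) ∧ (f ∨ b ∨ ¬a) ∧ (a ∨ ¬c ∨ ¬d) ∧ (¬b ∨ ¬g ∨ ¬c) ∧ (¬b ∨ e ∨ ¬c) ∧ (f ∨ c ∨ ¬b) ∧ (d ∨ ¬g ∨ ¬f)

UNSATISFIABLE

Branch on f: set f = False.
Branch on g: set g = True.
From the singleton clause (¬d), d = False.
From the singleton clause (¬a), a = False.
From the singleton clause (b), b = True.
From the singleton clause (c), c = True.
But (¬c) is also a unit clause — contradiction.
So g must be the other value — set g = False.
From the singleton clause (c), c = True.
From the singleton clause (¬e), e = False.
From the singleton clause (¬d), d = False.
But (d) is also a unit clause — contradiction.
Neither g = True nor g = False works.
So f must be the other value — set f = True.
Branch on d: set d = False.
From the singleton clause (¬a), a = False.
From the singleton clause (g), g = True.
But (¬g) is also a unit clause — contradiction.
So d must be the other value — set d = True.
From the singleton clause (c), c = True.
From the singleton clause (¬b), b = False.
But (b) is also a unit clause — contradiction.
Neither d = True nor d = False works.
Neither f = True nor f = False works.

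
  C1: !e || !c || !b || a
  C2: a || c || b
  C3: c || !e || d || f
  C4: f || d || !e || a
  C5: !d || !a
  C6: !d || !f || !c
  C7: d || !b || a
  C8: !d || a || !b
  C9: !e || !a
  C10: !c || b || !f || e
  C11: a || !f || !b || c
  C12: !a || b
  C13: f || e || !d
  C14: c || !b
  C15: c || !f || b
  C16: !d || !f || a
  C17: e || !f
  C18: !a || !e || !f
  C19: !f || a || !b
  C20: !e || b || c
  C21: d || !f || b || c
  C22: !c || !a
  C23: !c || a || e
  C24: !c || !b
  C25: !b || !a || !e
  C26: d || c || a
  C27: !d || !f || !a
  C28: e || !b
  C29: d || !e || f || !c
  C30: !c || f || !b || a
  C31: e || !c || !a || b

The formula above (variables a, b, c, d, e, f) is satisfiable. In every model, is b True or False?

False

Suppose b = true.
The clause (c) is unit, so c = true.
That conflicts with the unit clause (!c).
So every satisfying assignment has b = False.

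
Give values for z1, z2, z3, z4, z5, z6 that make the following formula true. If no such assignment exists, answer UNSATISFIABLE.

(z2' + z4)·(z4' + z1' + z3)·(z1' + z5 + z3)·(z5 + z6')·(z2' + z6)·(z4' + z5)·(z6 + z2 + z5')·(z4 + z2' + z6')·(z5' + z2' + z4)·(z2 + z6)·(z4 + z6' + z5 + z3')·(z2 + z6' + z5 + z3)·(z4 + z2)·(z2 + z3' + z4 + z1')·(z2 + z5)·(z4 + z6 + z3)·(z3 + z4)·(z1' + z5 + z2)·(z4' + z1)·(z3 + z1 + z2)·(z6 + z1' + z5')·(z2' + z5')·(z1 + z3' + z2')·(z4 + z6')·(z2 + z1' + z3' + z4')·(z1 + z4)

Case z2 = 0:
From the singleton clause (z6), z6 = 1.
From the singleton clause (z5), z5 = 1.
From the singleton clause (z4), z4 = 1.
From the singleton clause (z1), z1 = 1.
From the singleton clause (z3), z3 = 1.
But (z3') is also a unit clause — contradiction.
So z2 must be the other value — set z2 = 1.
From the singleton clause (z4), z4 = 1.
From the singleton clause (z6), z6 = 1.
From the singleton clause (z5), z5 = 1.
But (z5') is also a unit clause — contradiction.
Either choice for z2 ends in contradiction.

UNSATISFIABLE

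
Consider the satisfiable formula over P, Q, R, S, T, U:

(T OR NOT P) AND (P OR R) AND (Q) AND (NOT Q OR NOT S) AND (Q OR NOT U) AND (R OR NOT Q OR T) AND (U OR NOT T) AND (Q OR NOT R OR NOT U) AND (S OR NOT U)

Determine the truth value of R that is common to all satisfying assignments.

Suppose R = false.
From the singleton clause (P), P = true.
From the singleton clause (T), T = true.
From the singleton clause (Q), Q = true.
From the singleton clause (NOT S), S = false.
From the singleton clause (U), U = true.
Now (NOT U) is unsatisfied and unit — conflict.
So every satisfying assignment has R = True.

True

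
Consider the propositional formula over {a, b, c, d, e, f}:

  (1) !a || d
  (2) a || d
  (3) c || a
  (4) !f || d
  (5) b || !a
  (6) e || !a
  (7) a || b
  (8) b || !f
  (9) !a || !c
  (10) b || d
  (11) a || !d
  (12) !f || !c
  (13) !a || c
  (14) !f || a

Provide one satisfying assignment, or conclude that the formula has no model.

Suppose a = false.
The clause (d) is unit, so d = true.
That conflicts with the unit clause (!d).
Backtrack on a: now try a = true.
The clause (d) is unit, so d = true.
The clause (b) is unit, so b = true.
The clause (e) is unit, so e = true.
The clause (!c) is unit, so c = false.
That conflicts with the unit clause (c).
Neither a = true nor a = false works.

UNSATISFIABLE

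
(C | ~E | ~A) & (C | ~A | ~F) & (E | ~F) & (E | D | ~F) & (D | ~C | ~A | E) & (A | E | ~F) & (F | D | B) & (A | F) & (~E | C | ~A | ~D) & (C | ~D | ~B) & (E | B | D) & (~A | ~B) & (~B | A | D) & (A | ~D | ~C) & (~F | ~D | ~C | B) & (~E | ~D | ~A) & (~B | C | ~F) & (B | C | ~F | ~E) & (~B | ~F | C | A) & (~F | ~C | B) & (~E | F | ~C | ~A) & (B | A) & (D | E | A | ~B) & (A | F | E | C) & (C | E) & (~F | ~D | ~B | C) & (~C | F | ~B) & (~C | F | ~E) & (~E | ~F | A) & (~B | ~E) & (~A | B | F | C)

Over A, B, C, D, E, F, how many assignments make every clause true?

1

There are 2^6 = 64 truth assignments over (A, B, C, D, E, F).
Split on F. With F = 1, the clauses containing F are satisfied and ~F drops from the rest; 0 of the 2^5 = 32 assignments to the other variables satisfy what remains.
With F = 0, by the same count on the reduced clause set, 1 assignment works.
(One model: A=T, B=F, C=T, D=T, E=F, F=F.)
Total: 0 + 1 = 1.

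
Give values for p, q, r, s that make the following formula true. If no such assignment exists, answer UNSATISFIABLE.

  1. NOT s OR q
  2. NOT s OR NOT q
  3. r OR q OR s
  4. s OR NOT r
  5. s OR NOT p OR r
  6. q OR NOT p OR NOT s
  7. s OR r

Case s = false:
Unit clause (NOT r) forces r = false.
That conflicts with the unit clause (r).
So s must be the other value — set s = true.
Unit clause (q) forces q = true.
That conflicts with the unit clause (NOT q).
Either choice for s ends in contradiction.

UNSATISFIABLE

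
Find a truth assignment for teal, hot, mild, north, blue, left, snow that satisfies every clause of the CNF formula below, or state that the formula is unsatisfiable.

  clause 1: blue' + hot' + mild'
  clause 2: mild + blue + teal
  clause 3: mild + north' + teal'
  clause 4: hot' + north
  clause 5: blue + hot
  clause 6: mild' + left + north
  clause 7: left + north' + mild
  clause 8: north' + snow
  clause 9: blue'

teal=0,  hot=1,  mild=1,  north=1,  blue=0,  left=0,  snow=1

From the singleton clause (blue'), blue = 0.
From the singleton clause (hot), hot = 1.
From the singleton clause (north), north = 1.
From the singleton clause (snow), snow = 1.
Suppose mild = 1.
No clause remains; teal, left are free.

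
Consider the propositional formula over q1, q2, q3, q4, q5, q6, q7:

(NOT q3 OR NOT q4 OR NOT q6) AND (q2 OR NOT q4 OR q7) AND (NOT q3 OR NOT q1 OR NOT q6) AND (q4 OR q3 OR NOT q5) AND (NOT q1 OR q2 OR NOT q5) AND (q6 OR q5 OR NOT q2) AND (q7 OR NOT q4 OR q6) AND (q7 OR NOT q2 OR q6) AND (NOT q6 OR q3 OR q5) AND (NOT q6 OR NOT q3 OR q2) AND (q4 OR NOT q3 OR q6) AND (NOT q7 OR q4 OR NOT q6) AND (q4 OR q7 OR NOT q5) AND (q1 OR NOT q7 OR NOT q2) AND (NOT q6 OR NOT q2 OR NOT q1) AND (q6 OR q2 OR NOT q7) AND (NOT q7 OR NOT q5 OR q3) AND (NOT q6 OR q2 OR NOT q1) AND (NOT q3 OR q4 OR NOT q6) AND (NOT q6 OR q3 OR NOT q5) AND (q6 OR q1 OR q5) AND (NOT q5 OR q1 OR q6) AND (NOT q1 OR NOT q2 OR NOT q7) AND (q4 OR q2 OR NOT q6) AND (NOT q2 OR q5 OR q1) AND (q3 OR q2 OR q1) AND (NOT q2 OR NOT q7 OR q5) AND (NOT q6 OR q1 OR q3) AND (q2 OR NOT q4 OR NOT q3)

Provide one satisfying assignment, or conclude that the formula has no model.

Branch on q3: set q3 = false.
Branch on q4: set q4 = false.
From the singleton clause (NOT q5), q5 = false.
From the singleton clause (NOT q6), q6 = false.
From the singleton clause (NOT q2), q2 = false.
From the singleton clause (NOT q7), q7 = false.
From the singleton clause (q1), q1 = true.
All clauses are satisfied.

q1: true; q2: false; q3: false; q4: false; q5: false; q6: false; q7: false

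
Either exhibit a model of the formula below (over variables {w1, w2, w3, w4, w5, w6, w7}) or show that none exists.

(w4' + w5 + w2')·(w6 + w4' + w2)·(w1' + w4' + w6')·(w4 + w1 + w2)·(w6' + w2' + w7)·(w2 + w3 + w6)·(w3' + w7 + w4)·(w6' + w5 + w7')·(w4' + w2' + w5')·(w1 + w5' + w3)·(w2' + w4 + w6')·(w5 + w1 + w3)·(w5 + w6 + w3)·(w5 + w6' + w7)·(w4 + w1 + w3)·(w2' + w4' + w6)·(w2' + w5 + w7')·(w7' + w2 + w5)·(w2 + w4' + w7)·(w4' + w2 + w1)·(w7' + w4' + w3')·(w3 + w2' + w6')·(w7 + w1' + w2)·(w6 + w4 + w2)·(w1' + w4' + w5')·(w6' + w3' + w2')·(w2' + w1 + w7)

Case w4 = 0:
Case w1 = 1:
Case w3 = 0:
Case w2 = 1:
Unit clause (w6') forces w6 = 0.
Unit clause (w5) forces w5 = 1.
All clauses hold; w7 can take either value.

w1 ↦ 1; w2 ↦ 1; w3 ↦ 0; w4 ↦ 0; w5 ↦ 1; w6 ↦ 0; w7 ↦ 1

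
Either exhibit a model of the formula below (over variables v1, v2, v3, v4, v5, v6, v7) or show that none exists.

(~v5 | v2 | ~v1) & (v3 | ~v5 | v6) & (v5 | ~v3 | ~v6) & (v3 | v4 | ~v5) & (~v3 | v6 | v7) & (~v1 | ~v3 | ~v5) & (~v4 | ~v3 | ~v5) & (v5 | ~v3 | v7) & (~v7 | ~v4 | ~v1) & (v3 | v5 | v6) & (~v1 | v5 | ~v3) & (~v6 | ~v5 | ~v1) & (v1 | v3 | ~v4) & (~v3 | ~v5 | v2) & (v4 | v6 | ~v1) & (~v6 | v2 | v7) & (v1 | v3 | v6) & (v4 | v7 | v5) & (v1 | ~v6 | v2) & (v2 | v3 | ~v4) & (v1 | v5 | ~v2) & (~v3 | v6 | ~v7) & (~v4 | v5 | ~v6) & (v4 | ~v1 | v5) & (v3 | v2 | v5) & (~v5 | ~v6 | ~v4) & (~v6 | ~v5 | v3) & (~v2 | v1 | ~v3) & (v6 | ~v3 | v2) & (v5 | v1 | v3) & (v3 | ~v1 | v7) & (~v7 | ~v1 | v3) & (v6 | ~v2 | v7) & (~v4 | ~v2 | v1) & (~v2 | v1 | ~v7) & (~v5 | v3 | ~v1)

Try v5 = 0.
Try v3 = 0.
(v6) alone gives v6 = 1.
(~v4) alone gives v4 = 0.
(v7) alone gives v7 = 1.
(~v1) alone gives v1 = 0.
Now (v1) is unsatisfied and unit — conflict.
Undo v3 and try v3 = 1.
(~v6) alone gives v6 = 0.
(v7) alone gives v7 = 1.
Now (~v7) is unsatisfied and unit — conflict.
Neither v3 = 1 nor v3 = 0 works.
Undo v5 and try v5 = 1.
Try v2 = 1.
Try v3 = 1.
(~v1) alone gives v1 = 0.
Now (v1) is unsatisfied and unit — conflict.
Undo v3 and try v3 = 0.
(v6) alone gives v6 = 1.
Now (~v6) is unsatisfied and unit — conflict.
Neither v3 = 1 nor v3 = 0 works.
Undo v2 and try v2 = 0.
(~v1) alone gives v1 = 0.
(~v3) alone gives v3 = 0.
(v6) alone gives v6 = 1.
Now (~v6) is unsatisfied and unit — conflict.
Neither v2 = 1 nor v2 = 0 works.
Neither v5 = 1 nor v5 = 0 works.

UNSATISFIABLE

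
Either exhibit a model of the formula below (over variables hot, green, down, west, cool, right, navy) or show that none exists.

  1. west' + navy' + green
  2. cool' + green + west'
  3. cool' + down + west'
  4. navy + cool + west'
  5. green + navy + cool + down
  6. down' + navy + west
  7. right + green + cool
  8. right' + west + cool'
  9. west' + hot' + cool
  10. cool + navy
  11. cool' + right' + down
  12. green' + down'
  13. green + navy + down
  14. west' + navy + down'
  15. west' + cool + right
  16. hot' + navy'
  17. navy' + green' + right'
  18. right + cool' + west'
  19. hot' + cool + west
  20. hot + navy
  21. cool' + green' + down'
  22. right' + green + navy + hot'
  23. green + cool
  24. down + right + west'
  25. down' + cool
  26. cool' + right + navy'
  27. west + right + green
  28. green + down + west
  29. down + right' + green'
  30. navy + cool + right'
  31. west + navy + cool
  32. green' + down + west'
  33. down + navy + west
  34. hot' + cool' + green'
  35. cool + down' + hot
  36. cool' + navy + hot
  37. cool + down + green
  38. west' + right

Suppose cool = 0.
From the singleton clause (navy), navy = 1.
From the singleton clause (hot'), hot = 0.
From the singleton clause (green), green = 1.
From the singleton clause (down'), down = 0.
From the singleton clause (right'), right = 0.
From the singleton clause (west'), west = 0.
All clauses are satisfied.

hot ↦ 0, green ↦ 1, down ↦ 0, west ↦ 0, cool ↦ 0, right ↦ 0, navy ↦ 1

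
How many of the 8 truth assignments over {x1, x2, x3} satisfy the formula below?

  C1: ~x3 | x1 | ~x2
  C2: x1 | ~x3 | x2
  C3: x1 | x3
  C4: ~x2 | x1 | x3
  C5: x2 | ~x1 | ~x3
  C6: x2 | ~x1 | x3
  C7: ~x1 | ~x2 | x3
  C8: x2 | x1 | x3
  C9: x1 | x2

1

There are 2^3 = 8 truth assignments over (x1, x2, x3).
Split on x3. With x3 = 1, the clauses containing x3 are satisfied and ~x3 drops from the rest; 1 of the 2^2 = 4 assignments to the other variables satisfy what remains.
With x3 = 0, by the same count on the reduced clause set, 0 assignments work.
Total: 1 + 0 = 1.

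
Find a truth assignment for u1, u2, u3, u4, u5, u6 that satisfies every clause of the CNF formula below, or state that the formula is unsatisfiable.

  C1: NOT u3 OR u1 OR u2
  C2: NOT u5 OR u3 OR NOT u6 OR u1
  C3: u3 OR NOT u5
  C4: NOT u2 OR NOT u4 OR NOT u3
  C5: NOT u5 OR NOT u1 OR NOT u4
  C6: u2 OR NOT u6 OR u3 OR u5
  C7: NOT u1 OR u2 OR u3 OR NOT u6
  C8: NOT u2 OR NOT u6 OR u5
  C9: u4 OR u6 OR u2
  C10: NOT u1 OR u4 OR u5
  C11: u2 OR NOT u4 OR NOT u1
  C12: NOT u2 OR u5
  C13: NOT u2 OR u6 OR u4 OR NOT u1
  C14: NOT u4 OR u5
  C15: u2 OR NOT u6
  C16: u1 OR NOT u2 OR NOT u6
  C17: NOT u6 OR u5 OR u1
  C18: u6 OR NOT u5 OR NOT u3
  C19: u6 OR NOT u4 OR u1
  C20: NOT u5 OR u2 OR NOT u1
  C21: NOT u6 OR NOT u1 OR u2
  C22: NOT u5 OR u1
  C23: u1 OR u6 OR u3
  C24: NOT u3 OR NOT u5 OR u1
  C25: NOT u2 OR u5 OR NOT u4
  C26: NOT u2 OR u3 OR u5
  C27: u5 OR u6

Suppose u3 = true.
Suppose u1 = true.
Suppose u2 = true.
(NOT u4) alone gives u4 = false.
(u5) alone gives u5 = true.
(u6) alone gives u6 = true.
This assignment satisfies each clause.

u1: true,  u2: true,  u3: true,  u4: false,  u5: true,  u6: true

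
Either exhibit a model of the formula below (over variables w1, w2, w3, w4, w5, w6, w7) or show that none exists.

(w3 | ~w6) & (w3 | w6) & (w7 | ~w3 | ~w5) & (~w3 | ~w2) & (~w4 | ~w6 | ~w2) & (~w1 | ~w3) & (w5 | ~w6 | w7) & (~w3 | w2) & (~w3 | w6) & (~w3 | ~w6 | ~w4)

Case w3 = 1:
Unit clause (~w2) forces w2 = 0.
But (w2) is also a unit clause — contradiction.
That branch fails; take w3 = 0 instead.
Unit clause (~w6) forces w6 = 0.
But (w6) is also a unit clause — contradiction.
Both values of w3 lead to a conflict.

UNSATISFIABLE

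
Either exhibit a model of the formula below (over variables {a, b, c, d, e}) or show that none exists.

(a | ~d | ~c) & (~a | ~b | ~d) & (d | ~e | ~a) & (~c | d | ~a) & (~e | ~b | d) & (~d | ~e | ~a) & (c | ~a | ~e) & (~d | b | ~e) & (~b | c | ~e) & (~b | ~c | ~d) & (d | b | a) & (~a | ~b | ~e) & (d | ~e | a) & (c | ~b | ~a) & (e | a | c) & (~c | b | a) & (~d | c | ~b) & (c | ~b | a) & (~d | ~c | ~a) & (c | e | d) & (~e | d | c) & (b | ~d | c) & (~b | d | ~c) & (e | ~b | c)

UNSATISFIABLE

Case a = 1:
Case b = 0:
Case d = 1:
Unit clause (~e) forces e = 0.
Unit clause (~c) forces c = 0.
But (c) is also a unit clause — contradiction.
So d must be the other value — set d = 0.
Unit clause (~e) forces e = 0.
Unit clause (~c) forces c = 0.
But (c) is also a unit clause — contradiction.
Both values of d lead to a conflict.
So b must be the other value — set b = 1.
Unit clause (~d) forces d = 0.
Unit clause (~e) forces e = 0.
Unit clause (~c) forces c = 0.
But (c) is also a unit clause — contradiction.
Both values of b lead to a conflict.
So a must be the other value — set a = 0.
Case d = 0:
Unit clause (b) forces b = 1.
Unit clause (~e) forces e = 0.
Unit clause (c) forces c = 1.
But (~c) is also a unit clause — contradiction.
So d must be the other value — set d = 1.
Unit clause (~c) forces c = 0.
Unit clause (e) forces e = 1.
Unit clause (b) forces b = 1.
But (~b) is also a unit clause — contradiction.
Both values of d lead to a conflict.
Both values of a lead to a conflict.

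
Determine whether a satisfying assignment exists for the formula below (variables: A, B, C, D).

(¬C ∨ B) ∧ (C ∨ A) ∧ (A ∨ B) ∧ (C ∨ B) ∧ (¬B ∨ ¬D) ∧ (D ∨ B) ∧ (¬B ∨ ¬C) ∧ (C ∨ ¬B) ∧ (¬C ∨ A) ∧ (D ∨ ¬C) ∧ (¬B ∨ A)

No, unsatisfiable

Try C = False.
From the singleton clause (A), A = True.
From the singleton clause (B), B = True.
But (¬B) is also a unit clause — contradiction.
Undo C and try C = True.
From the singleton clause (B), B = True.
But (¬B) is also a unit clause — contradiction.
Both values of C lead to a conflict.
No assignment satisfies every clause.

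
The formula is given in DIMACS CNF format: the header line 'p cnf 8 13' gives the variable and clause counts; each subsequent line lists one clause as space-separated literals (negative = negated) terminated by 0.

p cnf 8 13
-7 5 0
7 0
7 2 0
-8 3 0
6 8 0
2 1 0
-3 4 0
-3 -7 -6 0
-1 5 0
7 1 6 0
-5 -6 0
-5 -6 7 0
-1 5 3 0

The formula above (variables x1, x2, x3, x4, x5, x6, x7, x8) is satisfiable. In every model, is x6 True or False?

False

Suppose x6 = True.
The clause (x7) is unit, so x7 = True.
The clause (x5) is unit, so x5 = True.
But (¬x5) is also a unit clause — contradiction.
So every satisfying assignment has x6 = False.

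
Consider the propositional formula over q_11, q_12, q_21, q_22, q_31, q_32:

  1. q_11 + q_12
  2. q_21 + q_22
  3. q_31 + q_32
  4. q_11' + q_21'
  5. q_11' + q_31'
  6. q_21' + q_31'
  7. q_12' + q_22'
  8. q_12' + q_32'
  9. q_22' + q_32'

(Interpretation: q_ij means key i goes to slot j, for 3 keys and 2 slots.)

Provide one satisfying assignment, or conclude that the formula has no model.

Branch on q_11: set q_11 = 1.
(q_21') alone gives q_21 = 0.
(q_22) alone gives q_22 = 1.
(q_31') alone gives q_31 = 0.
(q_32) alone gives q_32 = 1.
Now (q_32') is unsatisfied and unit — conflict.
So q_11 must be the other value — set q_11 = 0.
(q_12) alone gives q_12 = 1.
(q_22') alone gives q_22 = 0.
(q_21) alone gives q_21 = 1.
(q_31') alone gives q_31 = 0.
(q_32) alone gives q_32 = 1.
Now (q_32') is unsatisfied and unit — conflict.
Either choice for q_11 ends in contradiction.

UNSATISFIABLE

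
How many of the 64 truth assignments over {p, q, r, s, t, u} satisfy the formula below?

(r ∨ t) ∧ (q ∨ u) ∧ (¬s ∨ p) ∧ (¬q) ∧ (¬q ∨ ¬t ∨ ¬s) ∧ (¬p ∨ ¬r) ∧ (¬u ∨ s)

There are 2^6 = 64 truth assignments over (p, q, r, s, t, u).
Split on t. With t = True, the clauses containing t are satisfied and ¬t drops from the rest; 1 of the 2^5 = 32 assignments to the other variables satisfy what remains.
With t = False, by the same count on the reduced clause set, 0 assignments work.
Total: 1 + 0 = 1.

1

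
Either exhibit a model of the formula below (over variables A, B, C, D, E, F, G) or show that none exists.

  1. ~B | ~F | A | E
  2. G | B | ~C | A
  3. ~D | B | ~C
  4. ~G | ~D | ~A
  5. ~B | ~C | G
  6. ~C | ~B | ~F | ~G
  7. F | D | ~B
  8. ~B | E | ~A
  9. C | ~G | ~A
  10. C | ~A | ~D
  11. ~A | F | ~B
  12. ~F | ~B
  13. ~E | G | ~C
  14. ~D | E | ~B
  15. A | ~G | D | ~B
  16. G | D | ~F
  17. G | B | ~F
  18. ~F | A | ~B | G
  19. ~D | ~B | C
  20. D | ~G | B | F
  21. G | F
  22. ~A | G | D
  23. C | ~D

Case F = 1:
The clause (~B) is unit, so B = 0.
The clause (G) is unit, so G = 1.
Case D = 0:
Case C = 0:
The clause (~A) is unit, so A = 0.
Every clause is now satisfied; E is unconstrained.

A ↦ 0; B ↦ 0; C ↦ 0; D ↦ 0; E ↦ 1; F ↦ 1; G ↦ 1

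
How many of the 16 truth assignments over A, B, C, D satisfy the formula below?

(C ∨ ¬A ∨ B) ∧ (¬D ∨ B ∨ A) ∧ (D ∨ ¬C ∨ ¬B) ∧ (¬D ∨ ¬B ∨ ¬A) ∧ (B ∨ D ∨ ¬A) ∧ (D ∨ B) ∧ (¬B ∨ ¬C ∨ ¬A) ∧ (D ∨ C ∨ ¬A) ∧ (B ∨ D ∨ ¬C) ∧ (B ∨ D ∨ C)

4

There are 2^4 = 16 truth assignments over (A, B, C, D).
Check each against the 10 clauses (columns in the order A, B, C, D):
  F F F F  ✗ fails (D ∨ B)
  F F F T  ✗ fails (¬D ∨ B ∨ A)
  F F T F  ✗ fails (D ∨ B)
  F F T T  ✗ fails (¬D ∨ B ∨ A)
  F T F F  ✓ satisfies all
  F T F T  ✓ satisfies all
  F T T F  ✗ fails (D ∨ ¬C ∨ ¬B)
  F T T T  ✓ satisfies all
  T F F F  ✗ fails (C ∨ ¬A ∨ B)
  T F F T  ✗ fails (C ∨ ¬A ∨ B)
  T F T F  ✗ fails (B ∨ D ∨ ¬A)
  T F T T  ✓ satisfies all
  T T F F  ✗ fails (D ∨ C ∨ ¬A)
  T T F T  ✗ fails (¬D ∨ ¬B ∨ ¬A)
  T T T F  ✗ fails (D ∨ ¬C ∨ ¬B)
  T T T T  ✗ fails (¬D ∨ ¬B ∨ ¬A)
4 of the 16 rows are models.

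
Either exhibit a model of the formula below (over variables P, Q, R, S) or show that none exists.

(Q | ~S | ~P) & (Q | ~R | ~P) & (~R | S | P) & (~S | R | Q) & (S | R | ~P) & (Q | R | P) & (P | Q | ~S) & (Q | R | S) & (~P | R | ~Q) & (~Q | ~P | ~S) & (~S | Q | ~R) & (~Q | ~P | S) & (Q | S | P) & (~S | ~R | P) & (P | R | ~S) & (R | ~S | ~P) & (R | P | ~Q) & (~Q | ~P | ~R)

UNSATISFIABLE

Try Q = 1.
Try P = 0.
The clause (R) is unit, so R = 1.
The clause (S) is unit, so S = 1.
But (~S) is also a unit clause — contradiction.
Undo P and try P = 1.
The clause (R) is unit, so R = 1.
But (~R) is also a unit clause — contradiction.
Both values of P lead to a conflict.
Undo Q and try Q = 0.
Try S = 0.
The clause (R) is unit, so R = 1.
The clause (~P) is unit, so P = 0.
But (P) is also a unit clause — contradiction.
Undo S and try S = 1.
The clause (~P) is unit, so P = 0.
But (P) is also a unit clause — contradiction.
Both values of S lead to a conflict.
Both values of Q lead to a conflict.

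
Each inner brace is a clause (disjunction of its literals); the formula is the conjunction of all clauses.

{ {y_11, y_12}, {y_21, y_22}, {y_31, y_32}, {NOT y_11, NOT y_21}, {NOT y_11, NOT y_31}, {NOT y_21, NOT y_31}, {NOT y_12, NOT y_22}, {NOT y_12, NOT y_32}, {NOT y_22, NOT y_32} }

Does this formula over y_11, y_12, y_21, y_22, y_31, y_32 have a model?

No, unsatisfiable

Branch on y_11: set y_11 = true.
(NOT y_21) alone gives y_21 = false.
(y_22) alone gives y_22 = true.
(NOT y_31) alone gives y_31 = false.
(y_32) alone gives y_32 = true.
That conflicts with the unit clause (NOT y_32).
So y_11 must be the other value — set y_11 = false.
(y_12) alone gives y_12 = true.
(NOT y_22) alone gives y_22 = false.
(y_21) alone gives y_21 = true.
(NOT y_31) alone gives y_31 = false.
(y_32) alone gives y_32 = true.
That conflicts with the unit clause (NOT y_32).
Neither y_11 = true nor y_11 = false works.
No assignment satisfies every clause.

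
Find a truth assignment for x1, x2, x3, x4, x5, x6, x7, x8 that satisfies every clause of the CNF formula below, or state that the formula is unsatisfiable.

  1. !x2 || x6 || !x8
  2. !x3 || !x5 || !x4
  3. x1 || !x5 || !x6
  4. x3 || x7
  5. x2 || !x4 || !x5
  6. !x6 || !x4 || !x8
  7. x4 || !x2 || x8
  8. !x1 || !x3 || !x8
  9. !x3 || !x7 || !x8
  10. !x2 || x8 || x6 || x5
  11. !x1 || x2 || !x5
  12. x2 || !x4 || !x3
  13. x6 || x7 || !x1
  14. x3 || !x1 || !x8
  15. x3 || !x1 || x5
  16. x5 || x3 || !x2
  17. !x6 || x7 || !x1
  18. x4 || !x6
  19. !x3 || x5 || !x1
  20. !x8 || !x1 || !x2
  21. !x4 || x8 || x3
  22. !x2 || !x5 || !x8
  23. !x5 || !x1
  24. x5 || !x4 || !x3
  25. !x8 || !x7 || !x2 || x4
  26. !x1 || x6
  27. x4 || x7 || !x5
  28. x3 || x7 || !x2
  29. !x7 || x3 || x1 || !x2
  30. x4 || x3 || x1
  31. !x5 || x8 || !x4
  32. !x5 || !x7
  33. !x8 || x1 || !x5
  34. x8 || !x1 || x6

Branch on x3: set x3 = true.
Branch on x5: set x5 = false.
Unit clause (!x1) forces x1 = false.
Unit clause (!x4) forces x4 = false.
Unit clause (!x6) forces x6 = false.
Branch on x2: set x2 = false.
Branch on x7: set x7 = true.
Unit clause (!x8) forces x8 = false.
This assignment satisfies each clause.

x1 ↦ false,  x2 ↦ false,  x3 ↦ true,  x4 ↦ false,  x5 ↦ false,  x6 ↦ false,  x7 ↦ true,  x8 ↦ false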